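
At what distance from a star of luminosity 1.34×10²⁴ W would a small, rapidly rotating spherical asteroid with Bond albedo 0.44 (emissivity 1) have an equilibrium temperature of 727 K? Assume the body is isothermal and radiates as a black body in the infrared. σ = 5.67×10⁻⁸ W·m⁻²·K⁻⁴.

For an isothermal black-emitting sphere, (1−a)S·πr² = σ·4πr²·T⁴ ⇒ S = 4σT⁴/(1−a).
S = 4·5.67×10⁻⁸·(727)⁴/0.560 = 1.131×10⁵ W/m².
Flux falls as S = L/(4πd²), so d = √(L/(4πS)) = √(1.34×10²⁴/(4π·1.131×10⁵)).

d ≈ 9.71×10⁸ m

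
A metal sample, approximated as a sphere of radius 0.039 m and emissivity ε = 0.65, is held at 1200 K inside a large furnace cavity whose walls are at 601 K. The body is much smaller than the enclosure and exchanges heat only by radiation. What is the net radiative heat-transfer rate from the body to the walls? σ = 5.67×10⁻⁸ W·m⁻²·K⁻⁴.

P_net ≈ 1370 W

For a small grey body in a large enclosure: P_net = εσA(T_body⁴ − T_wall⁴).
A = 4πr² = 0.01911 m²; T_body⁴ − T_wall⁴ = 2.074×10¹² − 1.305×10¹¹ = 1.943×10¹² K⁴.
|P_net| = 0.65·5.67×10⁻⁸·0.01911·1.943×10¹².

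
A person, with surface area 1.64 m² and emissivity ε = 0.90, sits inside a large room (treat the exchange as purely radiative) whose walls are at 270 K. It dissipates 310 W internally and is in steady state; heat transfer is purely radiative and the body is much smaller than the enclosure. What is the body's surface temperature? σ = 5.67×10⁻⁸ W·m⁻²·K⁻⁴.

T ≈ 308 K

For a small grey body in a large enclosure, net radiated power = εσA(T⁴ − T_w⁴).
Steady state: P = εσA(T⁴ − T_w⁴) with A = 1.64 m².
T⁴ = P/(εσA) + T_w⁴ = 310/(0.90·5.67×10⁻⁸·1.640) + (270)⁴
    = 3.704×10⁹ + 5.314×10⁹ = 9.019×10⁹ K⁴.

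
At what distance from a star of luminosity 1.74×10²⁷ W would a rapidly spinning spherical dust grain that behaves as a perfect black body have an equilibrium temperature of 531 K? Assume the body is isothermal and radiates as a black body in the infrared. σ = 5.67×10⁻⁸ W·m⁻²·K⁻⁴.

d ≈ 8.76×10¹⁰ m

For an isothermal black-emitting sphere, (1−a)S·πr² = σ·4πr²·T⁴ ⇒ S = 4σT⁴/(1−a).
S = 4·5.67×10⁻⁸·(531)⁴/1.00 = 18030 W/m².
Flux falls as S = L/(4πd²), so d = √(L/(4πS)) = √(1.74×10²⁷/(4π·18030)).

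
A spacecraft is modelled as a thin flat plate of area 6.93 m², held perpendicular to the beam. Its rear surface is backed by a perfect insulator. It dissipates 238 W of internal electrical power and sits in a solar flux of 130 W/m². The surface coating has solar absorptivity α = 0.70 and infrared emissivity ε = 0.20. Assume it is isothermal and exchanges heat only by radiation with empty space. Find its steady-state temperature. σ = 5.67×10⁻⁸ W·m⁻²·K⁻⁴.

At steady state, absorbed solar power + internal power = radiated power.
Absorbed: α·S·A_cross = 0.70·130·6.930 = 630.6 W (cross-section A).
Total input = 630.6 + 238 = 868.6 W.
Radiated: εσ·A_surf·T⁴ with A_surf = A = 6.930 m².
T⁴ = 868.6/(0.20·5.67×10⁻⁸·6.930) = 1.105×10¹⁰ K⁴.

T ≈ 324 K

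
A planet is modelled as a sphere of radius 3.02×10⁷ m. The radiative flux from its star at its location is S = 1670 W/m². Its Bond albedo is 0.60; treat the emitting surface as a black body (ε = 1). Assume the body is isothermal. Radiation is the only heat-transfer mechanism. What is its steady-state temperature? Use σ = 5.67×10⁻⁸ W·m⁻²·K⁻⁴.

T ≈ 233 K

At equilibrium, absorbed power = emitted power.
Absorbing cross-section = πr² = 2.865×10¹⁵ m²; emitting surface = 4πr² = 1.146×10¹⁶ m² (ratio 4).
(1−a)S·A_cross = εσ·A_surf·T⁴  ⇒  T⁴ = (1−a)S/(4σ).
T⁴ = 0.400·1670/(4·5.67×10⁻⁸) = 2.945×10⁹ K⁴.
T = (2.945×10⁹)^(1/4).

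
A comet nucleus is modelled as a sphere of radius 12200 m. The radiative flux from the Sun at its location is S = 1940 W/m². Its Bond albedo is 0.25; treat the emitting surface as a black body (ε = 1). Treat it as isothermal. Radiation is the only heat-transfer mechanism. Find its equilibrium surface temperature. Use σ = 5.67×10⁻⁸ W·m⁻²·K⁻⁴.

At equilibrium, absorbed power = emitted power.
Absorbing cross-section = πr² = 4.676×10⁸ m²; emitting surface = 4πr² = 1.870×10⁹ m² (ratio 4).
(1−a)S·A_cross = εσ·A_surf·T⁴  ⇒  T⁴ = (1−a)S/(4σ).
T⁴ = 0.750·1940/(4·5.67×10⁻⁸) = 6.415×10⁹ K⁴.
T = (6.415×10⁹)^(1/4).

T ≈ 283 K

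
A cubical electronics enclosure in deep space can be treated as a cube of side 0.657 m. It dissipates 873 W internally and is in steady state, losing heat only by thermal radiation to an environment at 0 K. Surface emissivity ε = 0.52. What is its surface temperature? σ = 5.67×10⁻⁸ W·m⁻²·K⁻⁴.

Steady state: internal power = radiated power, P = εσA T⁴.
Radiating area A = 6L² = 2.590 m².
T⁴ = P/(εσA) = 873/(0.52·5.67×10⁻⁸·2.590) = 1.143×10¹⁰ K⁴.
T = (1.143×10¹⁰)^(1/4).

T ≈ 327 K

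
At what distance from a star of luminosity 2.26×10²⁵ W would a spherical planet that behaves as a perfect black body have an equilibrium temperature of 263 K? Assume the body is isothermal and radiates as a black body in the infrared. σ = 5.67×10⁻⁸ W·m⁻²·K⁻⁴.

d ≈ 4.07×10¹⁰ m

For an isothermal black-emitting sphere, (1−a)S·πr² = σ·4πr²·T⁴ ⇒ S = 4σT⁴/(1−a).
S = 4·5.67×10⁻⁸·(263)⁴/1.00 = 1085 W/m².
Flux falls as S = L/(4πd²), so d = √(L/(4πS)) = √(2.26×10²⁵/(4π·1085)).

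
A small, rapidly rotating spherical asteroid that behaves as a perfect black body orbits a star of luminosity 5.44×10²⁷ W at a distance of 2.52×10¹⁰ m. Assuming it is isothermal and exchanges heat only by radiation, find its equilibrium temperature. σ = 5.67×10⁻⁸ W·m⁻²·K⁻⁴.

T ≈ 1320 K

First find the stellar flux at distance d: S = L/(4πd²) = 5.44×10²⁷/(4π·(2.52×10¹⁰)²) = 6.817×10⁵ W/m².
For an isothermal sphere, absorbed (1−a)S·πr² = emitted σ·4πr²·T⁴, so T⁴ = (1−a)S/(4σ).
T⁴ = 1.00·6.817×10⁵/(4·5.67×10⁻⁸) = 3.006×10¹² K⁴.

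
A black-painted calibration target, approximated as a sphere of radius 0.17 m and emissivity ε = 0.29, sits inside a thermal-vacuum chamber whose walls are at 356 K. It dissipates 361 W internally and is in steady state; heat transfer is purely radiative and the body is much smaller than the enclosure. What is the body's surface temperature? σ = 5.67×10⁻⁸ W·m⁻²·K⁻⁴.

For a small grey body in a large enclosure, net radiated power = εσA(T⁴ − T_w⁴).
Steady state: P = εσA(T⁴ − T_w⁴) with A = 4πr² = 0.3632 m².
T⁴ = P/(εσA) + T_w⁴ = 361/(0.29·5.67×10⁻⁸·0.3632) + (356)⁴
    = 6.045×10¹⁰ + 1.606×10¹⁰ = 7.652×10¹⁰ K⁴.

T ≈ 526 K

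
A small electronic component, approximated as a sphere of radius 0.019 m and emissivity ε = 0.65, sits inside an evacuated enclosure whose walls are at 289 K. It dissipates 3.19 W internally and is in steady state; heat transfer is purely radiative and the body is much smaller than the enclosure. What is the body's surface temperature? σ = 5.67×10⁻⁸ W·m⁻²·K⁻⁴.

For a small grey body in a large enclosure, net radiated power = εσA(T⁴ − T_w⁴).
Steady state: P = εσA(T⁴ − T_w⁴) with A = 4πr² = 0.004536 m².
T⁴ = P/(εσA) + T_w⁴ = 3.19/(0.65·5.67×10⁻⁸·0.004536) + (289)⁴
    = 1.908×10¹⁰ + 6.976×10⁹ = 2.606×10¹⁰ K⁴.

T ≈ 402 K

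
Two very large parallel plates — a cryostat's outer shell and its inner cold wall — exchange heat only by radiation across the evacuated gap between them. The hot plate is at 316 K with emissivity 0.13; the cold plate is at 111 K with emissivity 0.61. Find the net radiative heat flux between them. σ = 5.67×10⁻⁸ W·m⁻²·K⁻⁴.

For two infinite grey parallel plates, q = σ(T₁⁴ − T₂⁴)/(1/ε₁ + 1/ε₂ − 1).
T₁⁴ − T₂⁴ = 9.971×10⁹ − 1.518×10⁸ = 9.819×10⁹ K⁴.
1/ε₁ + 1/ε₂ − 1 = 7.692 + 1.639 − 1 = 8.332.
q = 5.67×10⁻⁸ × 9.819×10⁹ / 8.332.

q ≈ 66.8 W/m²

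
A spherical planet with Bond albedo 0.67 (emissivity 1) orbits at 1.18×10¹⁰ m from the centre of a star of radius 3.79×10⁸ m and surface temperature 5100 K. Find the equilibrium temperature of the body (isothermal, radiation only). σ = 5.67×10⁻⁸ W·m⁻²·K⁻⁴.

T ≈ 490 K

The star's surface emits σT_*⁴; at distance d the flux is S = σT_*⁴(R_*/d)².
S = 5.67×10⁻⁸·(5100)⁴·(3.79×10⁸/1.18×10¹⁰)² = 39570 W/m².
For an isothermal sphere T⁴ = (1−a)S/(4σ) = 5.758×10¹⁰ K⁴.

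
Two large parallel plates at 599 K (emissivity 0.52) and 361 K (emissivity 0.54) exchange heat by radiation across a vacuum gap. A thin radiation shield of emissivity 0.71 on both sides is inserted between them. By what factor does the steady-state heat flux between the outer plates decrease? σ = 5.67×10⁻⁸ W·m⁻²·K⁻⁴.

factor ≈ 1.65

Without shield: q₀ = σΔ(T⁴)/(1/ε₁+1/ε₂−1) with denominator 2.775.
With shield the two gaps are in series; the resistances add: (1/ε₁+1/ε_s−1)+(1/ε_s+1/ε₂−1) = 2.332+2.260 = 4.592.
Heat-flux ratio q₀/q = 4.592/2.775.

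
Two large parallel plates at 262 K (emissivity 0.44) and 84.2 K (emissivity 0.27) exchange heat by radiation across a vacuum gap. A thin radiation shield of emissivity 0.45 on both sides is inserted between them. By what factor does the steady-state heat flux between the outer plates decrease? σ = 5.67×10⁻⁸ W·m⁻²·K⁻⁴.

Without shield: q₀ = σΔ(T⁴)/(1/ε₁+1/ε₂−1) with denominator 4.976.
With shield the two gaps are in series; the resistances add: (1/ε₁+1/ε_s−1)+(1/ε_s+1/ε₂−1) = 3.495+4.926 = 8.421.
Heat-flux ratio q₀/q = 8.421/4.976.

factor ≈ 1.69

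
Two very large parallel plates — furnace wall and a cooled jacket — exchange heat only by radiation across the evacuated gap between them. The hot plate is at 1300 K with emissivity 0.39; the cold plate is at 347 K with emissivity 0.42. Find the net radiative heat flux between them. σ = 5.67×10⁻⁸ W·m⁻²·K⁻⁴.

q ≈ 40800 W/m²

For two infinite grey parallel plates, q = σ(T₁⁴ − T₂⁴)/(1/ε₁ + 1/ε₂ − 1).
T₁⁴ − T₂⁴ = 2.856×10¹² − 1.450×10¹⁰ = 2.842×10¹² K⁴.
1/ε₁ + 1/ε₂ − 1 = 2.564 + 2.381 − 1 = 3.945.
q = 5.67×10⁻⁸ × 2.842×10¹² / 3.945.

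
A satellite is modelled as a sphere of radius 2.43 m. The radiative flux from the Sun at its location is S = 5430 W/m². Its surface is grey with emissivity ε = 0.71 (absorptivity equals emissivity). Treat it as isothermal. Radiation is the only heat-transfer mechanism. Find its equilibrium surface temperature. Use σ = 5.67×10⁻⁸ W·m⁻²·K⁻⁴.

At equilibrium, absorbed power = emitted power.
Absorbing cross-section = πr² = 18.55 m²; emitting surface = 4πr² = 74.20 m² (ratio 4).
εS·A_cross = εσ·A_surf·T⁴  ⇒  T⁴ = S/(4σ)   (ε cancels).
T⁴ = 5430/(4·5.67×10⁻⁸) = 2.394×10¹⁰ K⁴.
T = (2.394×10¹⁰)^(1/4).

T ≈ 393 K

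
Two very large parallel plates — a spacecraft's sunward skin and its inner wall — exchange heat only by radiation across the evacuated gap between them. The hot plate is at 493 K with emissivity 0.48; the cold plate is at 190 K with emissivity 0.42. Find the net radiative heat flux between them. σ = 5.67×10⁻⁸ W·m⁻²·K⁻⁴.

q ≈ 946 W/m²

For two infinite grey parallel plates, q = σ(T₁⁴ − T₂⁴)/(1/ε₁ + 1/ε₂ − 1).
T₁⁴ − T₂⁴ = 5.907×10¹⁰ − 1.303×10⁹ = 5.777×10¹⁰ K⁴.
1/ε₁ + 1/ε₂ − 1 = 2.083 + 2.381 − 1 = 3.464.
q = 5.67×10⁻⁸ × 5.777×10¹⁰ / 3.464.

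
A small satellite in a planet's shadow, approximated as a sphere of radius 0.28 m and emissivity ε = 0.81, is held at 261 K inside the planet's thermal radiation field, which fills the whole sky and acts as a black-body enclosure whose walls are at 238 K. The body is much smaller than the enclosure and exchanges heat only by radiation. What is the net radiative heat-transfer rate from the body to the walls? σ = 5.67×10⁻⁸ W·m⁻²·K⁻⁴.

For a small grey body in a large enclosure: P_net = εσA(T_body⁴ − T_wall⁴).
A = 4πr² = 0.9852 m²; T_body⁴ − T_wall⁴ = 4.640×10⁹ − 3.209×10⁹ = 1.432×10⁹ K⁴.
|P_net| = 0.81·5.67×10⁻⁸·0.9852·1.432×10⁹.

P_net ≈ 64.8 W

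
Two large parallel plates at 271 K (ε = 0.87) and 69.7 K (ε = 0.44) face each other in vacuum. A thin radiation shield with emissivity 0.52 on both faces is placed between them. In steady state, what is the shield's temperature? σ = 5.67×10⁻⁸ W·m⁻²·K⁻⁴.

In steady state the net flux on the hot side equals that on the cold side.
σ(T₁⁴−T_s⁴)/D₁ = σ(T_s⁴−T₂⁴)/D₂, with D₁ = 1/ε₁+1/ε_s−1 = 2.073, D₂ = 1/ε_s+1/ε₂−1 = 3.196.
Solve for T_s⁴: T_s⁴ = (D₂·T₁⁴ + D₁·T₂⁴)/(D₁+D₂) = 3.281×10⁹ K⁴.

T_s ≈ 239 K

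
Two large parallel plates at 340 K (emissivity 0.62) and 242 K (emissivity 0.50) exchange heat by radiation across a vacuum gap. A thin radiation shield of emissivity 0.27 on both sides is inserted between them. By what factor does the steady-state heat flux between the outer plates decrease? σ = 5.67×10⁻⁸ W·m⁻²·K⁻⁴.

factor ≈ 3.45

Without shield: q₀ = σΔ(T⁴)/(1/ε₁+1/ε₂−1) with denominator 2.613.
With shield the two gaps are in series; the resistances add: (1/ε₁+1/ε_s−1)+(1/ε_s+1/ε₂−1) = 4.317+4.704 = 9.020.
Heat-flux ratio q₀/q = 9.020/2.613.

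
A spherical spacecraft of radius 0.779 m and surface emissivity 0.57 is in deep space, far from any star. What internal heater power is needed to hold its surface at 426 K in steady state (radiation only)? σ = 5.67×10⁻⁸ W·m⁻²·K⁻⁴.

P = εσ·4πr²·T⁴.
4πr² = 7.626 m²; T⁴ = 3.293×10¹⁰ K⁴.
P = 0.57·5.67×10⁻⁸·7.626·3.293×10¹⁰.

P ≈ 8120 W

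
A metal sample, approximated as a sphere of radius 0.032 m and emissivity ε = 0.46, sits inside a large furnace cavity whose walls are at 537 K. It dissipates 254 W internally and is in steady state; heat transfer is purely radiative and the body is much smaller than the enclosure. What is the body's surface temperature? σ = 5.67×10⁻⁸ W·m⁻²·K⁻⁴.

T ≈ 957 K

For a small grey body in a large enclosure, net radiated power = εσA(T⁴ − T_w⁴).
Steady state: P = εσA(T⁴ − T_w⁴) with A = 4πr² = 0.01287 m².
T⁴ = P/(εσA) + T_w⁴ = 254/(0.46·5.67×10⁻⁸·0.01287) + (537)⁴
    = 7.568×10¹¹ + 8.316×10¹⁰ = 8.400×10¹¹ K⁴.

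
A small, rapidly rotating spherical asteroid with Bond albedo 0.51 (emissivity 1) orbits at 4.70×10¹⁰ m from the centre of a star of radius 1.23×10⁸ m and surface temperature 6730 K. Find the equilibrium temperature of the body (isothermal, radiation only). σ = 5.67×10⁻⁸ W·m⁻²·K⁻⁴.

The star's surface emits σT_*⁴; at distance d the flux is S = σT_*⁴(R_*/d)².
S = 5.67×10⁻⁸·(6730)⁴·(1.23×10⁸/4.70×10¹⁰)² = 796.6 W/m².
For an isothermal sphere T⁴ = (1−a)S/(4σ) = 1.721×10⁹ K⁴.

T ≈ 204 K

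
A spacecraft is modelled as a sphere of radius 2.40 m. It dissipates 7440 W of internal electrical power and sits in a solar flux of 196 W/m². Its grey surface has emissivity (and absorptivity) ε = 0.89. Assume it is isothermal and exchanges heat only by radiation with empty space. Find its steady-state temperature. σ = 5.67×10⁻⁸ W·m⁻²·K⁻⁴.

T ≈ 232 K

At steady state, absorbed solar power + internal power = radiated power.
Absorbed: α·S·A_cross = 0.89·196·18.10 = 3157 W (cross-section πr²).
Total input = 3157 + 7440 = 10600 W.
Radiated: εσ·A_surf·T⁴ with A_surf = 4πr² = 72.38 m².
T⁴ = 10600/(0.89·5.67×10⁻⁸·72.38) = 2.901×10⁹ K⁴.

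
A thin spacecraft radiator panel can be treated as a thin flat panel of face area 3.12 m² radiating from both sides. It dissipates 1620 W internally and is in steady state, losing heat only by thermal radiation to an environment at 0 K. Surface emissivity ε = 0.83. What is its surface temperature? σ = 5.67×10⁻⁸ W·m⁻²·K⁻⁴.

Steady state: internal power = radiated power, P = εσA T⁴.
Radiating area A = 2·3.12 = 6.240 m².
T⁴ = P/(εσA) = 1620/(0.83·5.67×10⁻⁸·6.240) = 5.517×10⁹ K⁴.
T = (5.517×10⁹)^(1/4).

T ≈ 273 K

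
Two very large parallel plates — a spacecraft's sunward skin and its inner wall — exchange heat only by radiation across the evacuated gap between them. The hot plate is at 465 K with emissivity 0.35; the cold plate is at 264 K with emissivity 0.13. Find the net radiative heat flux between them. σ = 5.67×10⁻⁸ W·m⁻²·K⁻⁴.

q ≈ 249 W/m²

For two infinite grey parallel plates, q = σ(T₁⁴ − T₂⁴)/(1/ε₁ + 1/ε₂ − 1).
T₁⁴ − T₂⁴ = 4.675×10¹⁰ − 4.858×10⁹ = 4.190×10¹⁰ K⁴.
1/ε₁ + 1/ε₂ − 1 = 2.857 + 7.692 − 1 = 9.549.
q = 5.67×10⁻⁸ × 4.190×10¹⁰ / 9.549.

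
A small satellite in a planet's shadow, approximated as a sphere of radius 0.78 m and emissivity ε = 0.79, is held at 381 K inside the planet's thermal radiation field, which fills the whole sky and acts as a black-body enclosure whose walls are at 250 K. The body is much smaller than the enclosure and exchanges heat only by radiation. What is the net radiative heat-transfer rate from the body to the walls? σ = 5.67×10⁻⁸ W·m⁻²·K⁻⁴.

For a small grey body in a large enclosure: P_net = εσA(T_body⁴ − T_wall⁴).
A = 4πr² = 7.645 m²; T_body⁴ − T_wall⁴ = 2.107×10¹⁰ − 3.906×10⁹ = 1.717×10¹⁰ K⁴.
|P_net| = 0.79·5.67×10⁻⁸·7.645·1.717×10¹⁰.

P_net ≈ 5880 W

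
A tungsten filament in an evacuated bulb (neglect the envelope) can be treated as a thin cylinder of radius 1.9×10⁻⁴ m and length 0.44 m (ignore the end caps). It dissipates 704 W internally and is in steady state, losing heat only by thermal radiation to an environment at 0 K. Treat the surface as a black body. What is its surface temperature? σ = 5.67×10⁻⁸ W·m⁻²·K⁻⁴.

T ≈ 2200 K

Steady state: internal power = radiated power, P = εσA T⁴.
Radiating area A = 2πrL = 5.253×10⁻⁴ m².
T⁴ = P/(εσA) = 704/(1.0·5.67×10⁻⁸·5.253×10⁻⁴) = 2.364×10¹³ K⁴.
T = (2.364×10¹³)^(1/4).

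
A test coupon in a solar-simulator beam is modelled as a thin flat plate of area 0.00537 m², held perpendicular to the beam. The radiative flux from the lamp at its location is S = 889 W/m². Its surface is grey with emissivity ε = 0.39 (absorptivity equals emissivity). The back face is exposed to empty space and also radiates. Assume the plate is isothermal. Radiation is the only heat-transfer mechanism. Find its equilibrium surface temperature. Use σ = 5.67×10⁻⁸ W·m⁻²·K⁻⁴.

T ≈ 298 K

At equilibrium, absorbed power = emitted power.
Absorbing cross-section = A = 0.005370 m²; emitting surface = 2A = 0.01074 m² (ratio 2).
εS·A_cross = εσ·A_surf·T⁴  ⇒  T⁴ = S/(2σ)   (ε cancels).
T⁴ = 889/(2·5.67×10⁻⁸) = 7.840×10⁹ K⁴.
T = (7.840×10⁹)^(1/4).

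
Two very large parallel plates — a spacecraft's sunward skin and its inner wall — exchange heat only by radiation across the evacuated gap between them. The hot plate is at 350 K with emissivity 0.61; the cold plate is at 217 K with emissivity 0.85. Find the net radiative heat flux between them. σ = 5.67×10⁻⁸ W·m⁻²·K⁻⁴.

For two infinite grey parallel plates, q = σ(T₁⁴ − T₂⁴)/(1/ε₁ + 1/ε₂ − 1).
T₁⁴ − T₂⁴ = 1.501×10¹⁰ − 2.217×10⁹ = 1.279×10¹⁰ K⁴.
1/ε₁ + 1/ε₂ − 1 = 1.639 + 1.176 − 1 = 1.816.
q = 5.67×10⁻⁸ × 1.279×10¹⁰ / 1.816.

q ≈ 399 W/m²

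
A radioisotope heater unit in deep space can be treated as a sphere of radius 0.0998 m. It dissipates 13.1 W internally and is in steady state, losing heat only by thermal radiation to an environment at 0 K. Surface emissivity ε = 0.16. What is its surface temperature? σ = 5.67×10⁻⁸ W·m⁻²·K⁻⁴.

Steady state: internal power = radiated power, P = εσA T⁴.
Radiating area A = 4πr² = 0.1252 m².
T⁴ = P/(εσA) = 13.1/(0.16·5.67×10⁻⁸·0.1252) = 1.154×10¹⁰ K⁴.
T = (1.154×10¹⁰)^(1/4).

T ≈ 328 K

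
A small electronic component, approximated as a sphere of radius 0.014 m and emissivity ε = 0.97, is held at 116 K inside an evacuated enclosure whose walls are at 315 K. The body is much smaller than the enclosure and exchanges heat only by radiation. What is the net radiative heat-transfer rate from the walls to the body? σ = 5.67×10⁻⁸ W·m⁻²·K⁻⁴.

P_net ≈ 1.31 W

For a small grey body in a large enclosure: P_net = εσA(T_body⁴ − T_wall⁴).
A = 4πr² = 0.002463 m²; T_body⁴ − T_wall⁴ = 1.811×10⁸ − 9.846×10⁹ = -9.665×10⁹ K⁴.
|P_net| = 0.97·5.67×10⁻⁸·0.002463·9.665×10⁹.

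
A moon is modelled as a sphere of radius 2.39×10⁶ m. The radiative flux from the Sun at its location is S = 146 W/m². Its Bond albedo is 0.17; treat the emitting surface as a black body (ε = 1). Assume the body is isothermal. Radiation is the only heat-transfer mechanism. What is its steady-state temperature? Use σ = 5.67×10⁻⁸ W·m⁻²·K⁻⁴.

T ≈ 152 K

At equilibrium, absorbed power = emitted power.
Absorbing cross-section = πr² = 1.795×10¹³ m²; emitting surface = 4πr² = 7.178×10¹³ m² (ratio 4).
(1−a)S·A_cross = εσ·A_surf·T⁴  ⇒  T⁴ = (1−a)S/(4σ).
T⁴ = 0.830·146/(4·5.67×10⁻⁸) = 5.343×10⁸ K⁴.
T = (5.343×10⁸)^(1/4).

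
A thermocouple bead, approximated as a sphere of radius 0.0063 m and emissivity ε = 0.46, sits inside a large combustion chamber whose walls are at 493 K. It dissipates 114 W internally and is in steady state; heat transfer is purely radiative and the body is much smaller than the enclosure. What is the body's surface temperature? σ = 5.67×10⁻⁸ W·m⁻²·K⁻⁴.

For a small grey body in a large enclosure, net radiated power = εσA(T⁴ − T_w⁴).
Steady state: P = εσA(T⁴ − T_w⁴) with A = 4πr² = 4.988×10⁻⁴ m².
T⁴ = P/(εσA) + T_w⁴ = 114/(0.46·5.67×10⁻⁸·4.988×10⁻⁴) + (493)⁴
    = 8.763×10¹² + 5.907×10¹⁰ = 8.822×10¹² K⁴.

T ≈ 1720 K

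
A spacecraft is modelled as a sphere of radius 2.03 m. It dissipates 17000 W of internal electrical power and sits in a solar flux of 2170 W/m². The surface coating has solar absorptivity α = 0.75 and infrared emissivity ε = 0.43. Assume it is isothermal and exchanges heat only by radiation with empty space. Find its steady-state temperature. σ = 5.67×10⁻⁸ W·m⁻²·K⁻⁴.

At steady state, absorbed solar power + internal power = radiated power.
Absorbed: α·S·A_cross = 0.75·2170·12.95 = 21070 W (cross-section πr²).
Total input = 21070 + 17000 = 38070 W.
Radiated: εσ·A_surf·T⁴ with A_surf = 4πr² = 51.78 m².
T⁴ = 38070/(0.43·5.67×10⁻⁸·51.78) = 3.015×10¹⁰ K⁴.

T ≈ 417 K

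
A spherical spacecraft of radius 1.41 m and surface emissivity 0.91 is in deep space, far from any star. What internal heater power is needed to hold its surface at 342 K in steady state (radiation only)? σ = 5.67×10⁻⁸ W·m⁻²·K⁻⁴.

P = εσ·4πr²·T⁴.
4πr² = 24.98 m²; T⁴ = 1.368×10¹⁰ K⁴.
P = 0.91·5.67×10⁻⁸·24.98·1.368×10¹⁰.

P ≈ 17600 W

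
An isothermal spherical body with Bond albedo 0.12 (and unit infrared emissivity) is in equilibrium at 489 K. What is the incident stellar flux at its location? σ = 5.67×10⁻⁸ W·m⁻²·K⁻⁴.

(1−a)S·πr² = σ·4πr²·T⁴ ⇒ S = 4σT⁴/(1−a).
S = 4·5.67×10⁻⁸·5.718×10¹⁰/0.880.

S ≈ 14700 W/m²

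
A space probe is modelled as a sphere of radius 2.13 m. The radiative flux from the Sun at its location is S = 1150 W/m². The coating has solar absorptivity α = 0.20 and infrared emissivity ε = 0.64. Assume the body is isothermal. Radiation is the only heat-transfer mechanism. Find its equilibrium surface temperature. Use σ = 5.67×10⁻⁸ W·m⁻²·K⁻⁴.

T ≈ 200 K

At equilibrium, absorbed power = emitted power.
Absorbing cross-section = πr² = 14.25 m²; emitting surface = 4πr² = 57.01 m² (ratio 4).
αS·A_cross = εσ·A_surf·T⁴  ⇒  T⁴ = αS/(ε·4σ).
T⁴ = 0.200·1150/(0.64·4·5.67×10⁻⁸) = 1.585×10⁹ K⁴.
T = (1.585×10⁹)^(1/4).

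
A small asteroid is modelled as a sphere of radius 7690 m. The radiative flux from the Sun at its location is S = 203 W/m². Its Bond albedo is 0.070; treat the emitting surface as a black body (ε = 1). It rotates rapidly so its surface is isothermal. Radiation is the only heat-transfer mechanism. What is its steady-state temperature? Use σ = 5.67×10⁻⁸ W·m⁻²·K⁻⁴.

T ≈ 170 K

At equilibrium, absorbed power = emitted power.
Absorbing cross-section = πr² = 1.858×10⁸ m²; emitting surface = 4πr² = 7.431×10⁸ m² (ratio 4).
(1−a)S·A_cross = εσ·A_surf·T⁴  ⇒  T⁴ = (1−a)S/(4σ).
T⁴ = 0.930·203/(4·5.67×10⁻⁸) = 8.324×10⁸ K⁴.
T = (8.324×10⁸)^(1/4).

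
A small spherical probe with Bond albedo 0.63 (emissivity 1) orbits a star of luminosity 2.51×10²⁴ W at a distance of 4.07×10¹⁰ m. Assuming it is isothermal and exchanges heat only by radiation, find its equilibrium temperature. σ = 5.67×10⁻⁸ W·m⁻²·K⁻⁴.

First find the stellar flux at distance d: S = L/(4πd²) = 2.51×10²⁴/(4π·(4.07×10¹⁰)²) = 120.6 W/m².
For an isothermal sphere, absorbed (1−a)S·πr² = emitted σ·4πr²·T⁴, so T⁴ = (1−a)S/(4σ).
T⁴ = 0.370·120.6/(4·5.67×10⁻⁸) = 1.967×10⁸ K⁴.

T ≈ 118 K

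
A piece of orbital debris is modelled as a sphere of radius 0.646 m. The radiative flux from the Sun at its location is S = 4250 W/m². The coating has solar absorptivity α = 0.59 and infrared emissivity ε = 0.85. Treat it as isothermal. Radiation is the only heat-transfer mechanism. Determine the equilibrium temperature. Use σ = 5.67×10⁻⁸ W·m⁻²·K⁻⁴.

T ≈ 338 K

At equilibrium, absorbed power = emitted power.
Absorbing cross-section = πr² = 1.311 m²; emitting surface = 4πr² = 5.244 m² (ratio 4).
αS·A_cross = εσ·A_surf·T⁴  ⇒  T⁴ = αS/(ε·4σ).
T⁴ = 0.590·4250/(0.85·4·5.67×10⁻⁸) = 1.301×10¹⁰ K⁴.
T = (1.301×10¹⁰)^(1/4).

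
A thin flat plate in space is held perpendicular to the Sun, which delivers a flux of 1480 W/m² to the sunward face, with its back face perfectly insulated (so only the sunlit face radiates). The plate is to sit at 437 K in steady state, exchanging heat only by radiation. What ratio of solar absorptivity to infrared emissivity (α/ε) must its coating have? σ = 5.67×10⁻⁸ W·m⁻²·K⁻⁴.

α/ε ≈ 1.40

Balance: αS·A = εσ·1A·T⁴ ⇒ α/ε = σT⁴/S.
α/ε = 5.67×10⁻⁸·(437)⁴/1480 = 5.67×10⁻⁸·3.647×10¹⁰/1480.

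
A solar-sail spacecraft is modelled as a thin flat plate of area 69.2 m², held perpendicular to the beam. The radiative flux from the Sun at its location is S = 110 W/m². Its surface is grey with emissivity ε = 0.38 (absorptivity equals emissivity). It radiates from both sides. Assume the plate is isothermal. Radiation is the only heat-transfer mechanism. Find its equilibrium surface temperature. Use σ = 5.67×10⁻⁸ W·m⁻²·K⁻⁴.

T ≈ 176 K

At equilibrium, absorbed power = emitted power.
Absorbing cross-section = A = 69.20 m²; emitting surface = 2A = 138.4 m² (ratio 2).
εS·A_cross = εσ·A_surf·T⁴  ⇒  T⁴ = S/(2σ)   (ε cancels).
T⁴ = 110/(2·5.67×10⁻⁸) = 9.700×10⁸ K⁴.
T = (9.700×10⁸)^(1/4).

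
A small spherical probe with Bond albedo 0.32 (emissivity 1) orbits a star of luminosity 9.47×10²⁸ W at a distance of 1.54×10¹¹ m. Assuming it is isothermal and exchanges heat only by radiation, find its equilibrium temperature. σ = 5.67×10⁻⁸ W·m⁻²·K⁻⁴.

T ≈ 988 K

First find the stellar flux at distance d: S = L/(4πd²) = 9.47×10²⁸/(4π·(1.54×10¹¹)²) = 3.178×10⁵ W/m².
For an isothermal sphere, absorbed (1−a)S·πr² = emitted σ·4πr²·T⁴, so T⁴ = (1−a)S/(4σ).
T⁴ = 0.680·3.178×10⁵/(4·5.67×10⁻⁸) = 9.527×10¹¹ K⁴.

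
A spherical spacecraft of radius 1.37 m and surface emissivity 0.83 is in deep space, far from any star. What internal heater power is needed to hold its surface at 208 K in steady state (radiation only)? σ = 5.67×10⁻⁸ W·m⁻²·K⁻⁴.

P ≈ 2080 W

P = εσ·4πr²·T⁴.
4πr² = 23.59 m²; T⁴ = 1.872×10⁹ K⁴.
P = 0.83·5.67×10⁻⁸·23.59·1.872×10⁹.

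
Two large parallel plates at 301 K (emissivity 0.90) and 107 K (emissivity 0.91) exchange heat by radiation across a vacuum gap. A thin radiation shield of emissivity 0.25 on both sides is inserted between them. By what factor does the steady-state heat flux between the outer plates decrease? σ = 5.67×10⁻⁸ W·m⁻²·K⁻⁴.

Without shield: q₀ = σΔ(T⁴)/(1/ε₁+1/ε₂−1) with denominator 1.210.
With shield the two gaps are in series; the resistances add: (1/ε₁+1/ε_s−1)+(1/ε_s+1/ε₂−1) = 4.111+4.099 = 8.210.
Heat-flux ratio q₀/q = 8.210/1.210.

factor ≈ 6.79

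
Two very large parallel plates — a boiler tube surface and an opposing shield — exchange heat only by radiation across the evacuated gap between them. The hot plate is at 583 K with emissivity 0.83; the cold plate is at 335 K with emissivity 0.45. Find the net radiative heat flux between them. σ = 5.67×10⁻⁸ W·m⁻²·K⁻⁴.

q ≈ 2400 W/m²

For two infinite grey parallel plates, q = σ(T₁⁴ − T₂⁴)/(1/ε₁ + 1/ε₂ − 1).
T₁⁴ − T₂⁴ = 1.155×10¹¹ − 1.259×10¹⁰ = 1.029×10¹¹ K⁴.
1/ε₁ + 1/ε₂ − 1 = 1.205 + 2.222 − 1 = 2.427.
q = 5.67×10⁻⁸ × 1.029×10¹¹ / 2.427.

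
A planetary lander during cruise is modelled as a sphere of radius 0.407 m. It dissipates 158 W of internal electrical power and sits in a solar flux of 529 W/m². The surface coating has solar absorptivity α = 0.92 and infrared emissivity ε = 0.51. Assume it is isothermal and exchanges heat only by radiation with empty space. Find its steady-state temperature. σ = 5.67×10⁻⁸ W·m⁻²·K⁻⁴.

T ≈ 288 K

At steady state, absorbed solar power + internal power = radiated power.
Absorbed: α·S·A_cross = 0.92·529·0.5204 = 253.3 W (cross-section πr²).
Total input = 253.3 + 158 = 411.3 W.
Radiated: εσ·A_surf·T⁴ with A_surf = 4πr² = 2.082 m².
T⁴ = 411.3/(0.51·5.67×10⁻⁸·2.082) = 6.832×10⁹ K⁴.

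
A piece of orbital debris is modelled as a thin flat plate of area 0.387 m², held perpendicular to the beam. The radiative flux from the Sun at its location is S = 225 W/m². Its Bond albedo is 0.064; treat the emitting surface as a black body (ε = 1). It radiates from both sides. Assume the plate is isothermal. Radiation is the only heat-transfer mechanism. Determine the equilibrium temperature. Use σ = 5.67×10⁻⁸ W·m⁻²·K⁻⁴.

T ≈ 208 K

At equilibrium, absorbed power = emitted power.
Absorbing cross-section = A = 0.3870 m²; emitting surface = 2A = 0.7740 m² (ratio 2).
(1−a)S·A_cross = εσ·A_surf·T⁴  ⇒  T⁴ = (1−a)S/(2σ).
T⁴ = 0.936·225/(2·5.67×10⁻⁸) = 1.857×10⁹ K⁴.
T = (1.857×10⁹)^(1/4).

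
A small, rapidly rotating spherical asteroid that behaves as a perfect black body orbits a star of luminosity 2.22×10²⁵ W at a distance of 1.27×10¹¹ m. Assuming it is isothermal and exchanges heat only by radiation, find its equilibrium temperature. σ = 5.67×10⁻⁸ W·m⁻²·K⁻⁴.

T ≈ 148 K

First find the stellar flux at distance d: S = L/(4πd²) = 2.22×10²⁵/(4π·(1.27×10¹¹)²) = 109.5 W/m².
For an isothermal sphere, absorbed (1−a)S·πr² = emitted σ·4πr²·T⁴, so T⁴ = (1−a)S/(4σ).
T⁴ = 1.00·109.5/(4·5.67×10⁻⁸) = 4.829×10⁸ K⁴.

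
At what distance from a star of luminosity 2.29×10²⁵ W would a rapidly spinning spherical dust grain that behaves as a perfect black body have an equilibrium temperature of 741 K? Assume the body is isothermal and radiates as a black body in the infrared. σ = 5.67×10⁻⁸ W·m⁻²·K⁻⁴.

d ≈ 5.16×10⁹ m

For an isothermal black-emitting sphere, (1−a)S·πr² = σ·4πr²·T⁴ ⇒ S = 4σT⁴/(1−a).
S = 4·5.67×10⁻⁸·(741)⁴/1.00 = 68380 W/m².
Flux falls as S = L/(4πd²), so d = √(L/(4πS)) = √(2.29×10²⁵/(4π·68380)).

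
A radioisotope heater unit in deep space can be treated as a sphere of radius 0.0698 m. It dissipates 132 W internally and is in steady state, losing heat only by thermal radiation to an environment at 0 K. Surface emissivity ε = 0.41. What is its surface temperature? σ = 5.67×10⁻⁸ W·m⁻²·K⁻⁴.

T ≈ 552 K

Steady state: internal power = radiated power, P = εσA T⁴.
Radiating area A = 4πr² = 0.06122 m².
T⁴ = P/(εσA) = 132/(0.41·5.67×10⁻⁸·0.06122) = 9.274×10¹⁰ K⁴.
T = (9.274×10¹⁰)^(1/4).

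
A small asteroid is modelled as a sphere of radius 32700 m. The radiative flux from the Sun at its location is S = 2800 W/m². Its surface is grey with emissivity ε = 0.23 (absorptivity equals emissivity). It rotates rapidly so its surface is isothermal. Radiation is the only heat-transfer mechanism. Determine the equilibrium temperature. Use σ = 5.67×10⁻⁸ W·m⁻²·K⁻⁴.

At equilibrium, absorbed power = emitted power.
Absorbing cross-section = πr² = 3.359×10⁹ m²; emitting surface = 4πr² = 1.344×10¹⁰ m² (ratio 4).
εS·A_cross = εσ·A_surf·T⁴  ⇒  T⁴ = S/(4σ)   (ε cancels).
T⁴ = 2800/(4·5.67×10⁻⁸) = 1.235×10¹⁰ K⁴.
T = (1.235×10¹⁰)^(1/4).

T ≈ 333 K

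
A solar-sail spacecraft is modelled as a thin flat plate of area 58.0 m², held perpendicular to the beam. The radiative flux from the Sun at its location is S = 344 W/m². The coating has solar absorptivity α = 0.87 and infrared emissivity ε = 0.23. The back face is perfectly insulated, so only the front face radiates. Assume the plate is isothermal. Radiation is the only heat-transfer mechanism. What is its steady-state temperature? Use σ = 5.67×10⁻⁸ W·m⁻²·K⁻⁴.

At equilibrium, absorbed power = emitted power.
Absorbing cross-section = A = 58.00 m²; emitting surface = A = 58.00 m² (ratio 1).
αS·A_cross = εσ·A_surf·T⁴  ⇒  T⁴ = αS/(ε·1σ).
T⁴ = 0.870·344/(0.23·1·5.67×10⁻⁸) = 2.295×10¹⁰ K⁴.
T = (2.295×10¹⁰)^(1/4).

T ≈ 389 K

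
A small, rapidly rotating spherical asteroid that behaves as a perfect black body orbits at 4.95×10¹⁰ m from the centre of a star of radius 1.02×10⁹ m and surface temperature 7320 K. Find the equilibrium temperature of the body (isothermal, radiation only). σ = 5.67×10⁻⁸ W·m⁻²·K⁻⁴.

T ≈ 743 K

The star's surface emits σT_*⁴; at distance d the flux is S = σT_*⁴(R_*/d)².
S = 5.67×10⁻⁸·(7320)⁴·(1.02×10⁹/4.95×10¹⁰)² = 69120 W/m².
For an isothermal sphere T⁴ = (1−a)S/(4σ) = 3.048×10¹¹ K⁴.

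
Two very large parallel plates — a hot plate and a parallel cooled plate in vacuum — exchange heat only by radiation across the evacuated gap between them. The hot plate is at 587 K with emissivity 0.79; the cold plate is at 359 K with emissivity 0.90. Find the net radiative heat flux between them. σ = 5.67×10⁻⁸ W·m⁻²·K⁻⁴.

For two infinite grey parallel plates, q = σ(T₁⁴ − T₂⁴)/(1/ε₁ + 1/ε₂ − 1).
T₁⁴ − T₂⁴ = 1.187×10¹¹ − 1.661×10¹⁰ = 1.021×10¹¹ K⁴.
1/ε₁ + 1/ε₂ − 1 = 1.266 + 1.111 − 1 = 1.377.
q = 5.67×10⁻⁸ × 1.021×10¹¹ / 1.377.

q ≈ 4210 W/m²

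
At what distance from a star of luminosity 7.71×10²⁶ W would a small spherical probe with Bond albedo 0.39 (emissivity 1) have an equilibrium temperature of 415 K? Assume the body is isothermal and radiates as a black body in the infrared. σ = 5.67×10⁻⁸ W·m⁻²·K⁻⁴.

d ≈ 7.46×10¹⁰ m

For an isothermal black-emitting sphere, (1−a)S·πr² = σ·4πr²·T⁴ ⇒ S = 4σT⁴/(1−a).
S = 4·5.67×10⁻⁸·(415)⁴/0.610 = 11030 W/m².
Flux falls as S = L/(4πd²), so d = √(L/(4πS)) = √(7.71×10²⁶/(4π·11030)).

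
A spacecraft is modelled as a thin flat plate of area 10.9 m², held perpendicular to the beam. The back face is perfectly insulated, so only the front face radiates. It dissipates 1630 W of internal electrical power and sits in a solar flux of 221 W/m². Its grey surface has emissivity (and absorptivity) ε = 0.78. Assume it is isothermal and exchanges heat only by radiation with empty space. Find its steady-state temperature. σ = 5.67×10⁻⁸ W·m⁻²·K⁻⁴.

At steady state, absorbed solar power + internal power = radiated power.
Absorbed: α·S·A_cross = 0.78·221·10.90 = 1879 W (cross-section A).
Total input = 1879 + 1630 = 3509 W.
Radiated: εσ·A_surf·T⁴ with A_surf = A = 10.90 m².
T⁴ = 3509/(0.78·5.67×10⁻⁸·10.90) = 7.279×10⁹ K⁴.

T ≈ 292 K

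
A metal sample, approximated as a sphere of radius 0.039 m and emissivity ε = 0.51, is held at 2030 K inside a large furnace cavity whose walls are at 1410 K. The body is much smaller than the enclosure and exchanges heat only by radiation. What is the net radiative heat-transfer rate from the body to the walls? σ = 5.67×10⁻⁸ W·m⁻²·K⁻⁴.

For a small grey body in a large enclosure: P_net = εσA(T_body⁴ − T_wall⁴).
A = 4πr² = 0.01911 m²; T_body⁴ − T_wall⁴ = 1.698×10¹³ − 3.953×10¹² = 1.303×10¹³ K⁴.
|P_net| = 0.51·5.67×10⁻⁸·0.01911·1.303×10¹³.

P_net ≈ 7200 W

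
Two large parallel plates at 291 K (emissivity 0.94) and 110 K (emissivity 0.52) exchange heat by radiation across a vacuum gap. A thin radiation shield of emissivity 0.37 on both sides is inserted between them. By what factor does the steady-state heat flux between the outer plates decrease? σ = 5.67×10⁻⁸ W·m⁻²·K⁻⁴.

Without shield: q₀ = σΔ(T⁴)/(1/ε₁+1/ε₂−1) with denominator 1.987.
With shield the two gaps are in series; the resistances add: (1/ε₁+1/ε_s−1)+(1/ε_s+1/ε₂−1) = 2.767+3.626 = 6.392.
Heat-flux ratio q₀/q = 6.392/1.987.

factor ≈ 3.22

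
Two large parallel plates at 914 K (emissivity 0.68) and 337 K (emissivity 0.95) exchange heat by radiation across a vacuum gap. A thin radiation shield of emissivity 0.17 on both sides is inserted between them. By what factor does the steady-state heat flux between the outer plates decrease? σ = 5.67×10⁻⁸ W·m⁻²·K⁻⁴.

factor ≈ 8.07

Without shield: q₀ = σΔ(T⁴)/(1/ε₁+1/ε₂−1) with denominator 1.523.
With shield the two gaps are in series; the resistances add: (1/ε₁+1/ε_s−1)+(1/ε_s+1/ε₂−1) = 6.353+5.935 = 12.29.
Heat-flux ratio q₀/q = 12.29/1.523.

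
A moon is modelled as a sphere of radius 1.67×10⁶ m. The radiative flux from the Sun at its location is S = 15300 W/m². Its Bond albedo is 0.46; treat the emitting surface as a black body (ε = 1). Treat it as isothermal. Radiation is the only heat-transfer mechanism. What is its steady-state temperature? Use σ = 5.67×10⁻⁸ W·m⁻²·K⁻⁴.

At equilibrium, absorbed power = emitted power.
Absorbing cross-section = πr² = 8.762×10¹² m²; emitting surface = 4πr² = 3.505×10¹³ m² (ratio 4).
(1−a)S·A_cross = εσ·A_surf·T⁴  ⇒  T⁴ = (1−a)S/(4σ).
T⁴ = 0.540·15300/(4·5.67×10⁻⁸) = 3.643×10¹⁰ K⁴.
T = (3.643×10¹⁰)^(1/4).

T ≈ 437 K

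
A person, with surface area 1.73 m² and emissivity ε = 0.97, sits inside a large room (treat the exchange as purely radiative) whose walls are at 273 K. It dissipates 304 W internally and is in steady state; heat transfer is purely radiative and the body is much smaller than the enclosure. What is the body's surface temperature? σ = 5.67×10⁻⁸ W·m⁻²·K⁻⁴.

For a small grey body in a large enclosure, net radiated power = εσA(T⁴ − T_w⁴).
Steady state: P = εσA(T⁴ − T_w⁴) with A = 1.73 m².
T⁴ = P/(εσA) + T_w⁴ = 304/(0.97·5.67×10⁻⁸·1.730) + (273)⁴
    = 3.195×10⁹ + 5.555×10⁹ = 8.750×10⁹ K⁴.

T ≈ 306 K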